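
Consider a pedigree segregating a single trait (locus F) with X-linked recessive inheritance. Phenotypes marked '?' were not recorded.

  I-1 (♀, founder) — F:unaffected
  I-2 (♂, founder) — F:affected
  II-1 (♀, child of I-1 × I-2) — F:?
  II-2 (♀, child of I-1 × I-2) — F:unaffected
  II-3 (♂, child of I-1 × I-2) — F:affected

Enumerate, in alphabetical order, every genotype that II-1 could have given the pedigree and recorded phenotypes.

II-1 ∈ {X^FX^f, X^fX^f}

F/I-1 un ·: X^FX^f
F/I-2 aff ·: X^fY
F/II-1 ? I-1×I-2: X^FX^f|X^fX^f
F/II-2 un I-1×I-2: X^FX^f
F/II-3 aff I-1×I-2: X^fY
⇒ F over [I-1,I-2,II-1,II-2,II-3]: 2 consistent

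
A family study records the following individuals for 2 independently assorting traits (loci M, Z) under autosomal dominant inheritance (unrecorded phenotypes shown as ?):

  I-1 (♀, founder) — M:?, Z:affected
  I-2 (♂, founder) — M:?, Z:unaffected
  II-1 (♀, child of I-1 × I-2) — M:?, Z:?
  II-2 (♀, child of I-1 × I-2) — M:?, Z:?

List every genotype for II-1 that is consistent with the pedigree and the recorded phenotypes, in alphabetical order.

II-1 ∈ {MM Zz, MM zz, Mm Zz, Mm zz, mm Zz, mm zz}

M/I-1 ? ·: mm|Mm|MM
M/I-2 ? ·: mm|Mm|MM
M/II-1 ? I-1×I-2: mm|Mm|MM
M/II-2 ? I-1×I-2: mm|Mm|MM
⇒ M over [I-1,I-2,II-1,II-2]: 29 consistent
Z/I-1 aff ·: Zz|ZZ
Z/I-2 un ·: zz
Z/II-1 ? I-1×I-2: zz|Zz
Z/II-2 ? I-1×I-2: zz|Zz
⇒ Z over [I-1,I-2,II-1,II-2]: 5 consistent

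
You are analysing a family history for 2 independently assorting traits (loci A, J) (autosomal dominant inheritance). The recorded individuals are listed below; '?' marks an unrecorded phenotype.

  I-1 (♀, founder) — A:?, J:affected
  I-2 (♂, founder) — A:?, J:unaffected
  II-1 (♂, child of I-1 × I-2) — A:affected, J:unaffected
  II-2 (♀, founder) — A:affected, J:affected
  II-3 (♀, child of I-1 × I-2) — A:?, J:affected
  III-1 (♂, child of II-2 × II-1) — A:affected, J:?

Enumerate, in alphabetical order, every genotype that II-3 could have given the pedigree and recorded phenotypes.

II-3 ∈ {AA Jj, Aa Jj, aa Jj}

A/I-1 ? ·: aa|Aa|AA
A/I-2 ? ·: aa|Aa|AA
A/II-1 aff I-1×I-2: Aa|AA
A/II-2 aff ·: Aa|AA
A/II-3 ? I-1×I-2: aa|Aa|AA
A/III-1 aff II-2×II-1: Aa|AA
⇒ A over [I-1,I-2,II-1,II-2,II-3,III-1]: 76 consistent
J/I-1 aff ·: Jj
J/I-2 un ·: jj
J/II-1 un I-1×I-2: jj
J/II-2 aff ·: Jj|JJ
J/II-3 aff I-1×I-2: Jj
J/III-1 ? II-2×II-1: jj|Jj
⇒ J over [I-1,I-2,II-1,II-2,II-3,III-1]: 3 consistent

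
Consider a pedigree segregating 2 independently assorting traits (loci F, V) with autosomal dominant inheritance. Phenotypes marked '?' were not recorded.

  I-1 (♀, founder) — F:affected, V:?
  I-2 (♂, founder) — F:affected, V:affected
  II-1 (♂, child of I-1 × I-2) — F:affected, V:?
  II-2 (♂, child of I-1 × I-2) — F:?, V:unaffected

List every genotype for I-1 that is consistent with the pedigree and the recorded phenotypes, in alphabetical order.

I-1 ∈ {FF Vv, FF vv, Ff Vv, Ff vv}

F/I-1 aff ·: Ff|FF
F/I-2 aff ·: Ff|FF
F/II-1 aff I-1×I-2: Ff|FF
F/II-2 ? I-1×I-2: ff|Ff|FF
⇒ F over [I-1,I-2,II-1,II-2]: 15 consistent
V/I-1 ? ·: vv|Vv
V/I-2 aff ·: Vv
V/II-1 ? I-1×I-2: vv|Vv|VV
V/II-2 un I-1×I-2: vv
⇒ V over [I-1,I-2,II-1,II-2]: 5 consistent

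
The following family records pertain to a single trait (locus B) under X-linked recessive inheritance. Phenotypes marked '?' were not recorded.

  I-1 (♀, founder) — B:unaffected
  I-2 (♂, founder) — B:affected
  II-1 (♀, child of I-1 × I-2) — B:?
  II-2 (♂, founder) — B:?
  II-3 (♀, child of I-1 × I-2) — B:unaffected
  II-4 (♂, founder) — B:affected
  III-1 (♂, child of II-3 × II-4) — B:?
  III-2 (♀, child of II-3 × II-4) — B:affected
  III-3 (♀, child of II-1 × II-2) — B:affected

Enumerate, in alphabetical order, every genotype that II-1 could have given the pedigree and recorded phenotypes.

II-1 ∈ {X^BX^b, X^bX^b}

B/I-1 un ·: X^BX^B|X^BX^b
B/I-2 aff ·: X^bY
B/II-1 ? I-1×I-2: X^BX^b|X^bX^b
B/II-2 ? ·: X^bY
B/II-3 un I-1×I-2: X^BX^b
B/II-4 aff ·: X^bY
B/III-1 ? II-3×II-4: X^BY|X^bY
B/III-2 aff II-3×II-4: X^bX^b
B/III-3 aff II-1×II-2: X^bX^b
⇒ B over [I-1,I-2,II-1,II-2,II-3,II-4,III-1,III-2,III-3]: 6 consistent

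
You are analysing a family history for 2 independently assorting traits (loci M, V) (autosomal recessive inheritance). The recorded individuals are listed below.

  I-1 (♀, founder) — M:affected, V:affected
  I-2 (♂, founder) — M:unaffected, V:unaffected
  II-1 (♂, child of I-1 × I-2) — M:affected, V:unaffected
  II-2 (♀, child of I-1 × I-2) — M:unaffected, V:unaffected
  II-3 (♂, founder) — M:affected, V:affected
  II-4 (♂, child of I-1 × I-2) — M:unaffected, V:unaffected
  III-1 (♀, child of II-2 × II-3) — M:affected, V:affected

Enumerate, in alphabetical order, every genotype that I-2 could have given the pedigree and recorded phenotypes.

M/I-1 aff ·: mm
M/I-2 un ·: Mm
M/II-1 aff I-1×I-2: mm
M/II-2 un I-1×I-2: Mm
M/II-3 aff ·: mm
M/II-4 un I-1×I-2: Mm
M/III-1 aff II-2×II-3: mm
⇒ M over [I-1,I-2,II-1,II-2,II-3,II-4,III-1]: 1 consistent
V/I-1 aff ·: vv
V/I-2 un ·: VV|Vv
V/II-1 un I-1×I-2: Vv
V/II-2 un I-1×I-2: Vv
V/II-3 aff ·: vv
V/II-4 un I-1×I-2: Vv
V/III-1 aff II-2×II-3: vv
⇒ V over [I-1,I-2,II-1,II-2,II-3,II-4,III-1]: 2 consistent

I-2 ∈ {Mm VV, Mm Vv}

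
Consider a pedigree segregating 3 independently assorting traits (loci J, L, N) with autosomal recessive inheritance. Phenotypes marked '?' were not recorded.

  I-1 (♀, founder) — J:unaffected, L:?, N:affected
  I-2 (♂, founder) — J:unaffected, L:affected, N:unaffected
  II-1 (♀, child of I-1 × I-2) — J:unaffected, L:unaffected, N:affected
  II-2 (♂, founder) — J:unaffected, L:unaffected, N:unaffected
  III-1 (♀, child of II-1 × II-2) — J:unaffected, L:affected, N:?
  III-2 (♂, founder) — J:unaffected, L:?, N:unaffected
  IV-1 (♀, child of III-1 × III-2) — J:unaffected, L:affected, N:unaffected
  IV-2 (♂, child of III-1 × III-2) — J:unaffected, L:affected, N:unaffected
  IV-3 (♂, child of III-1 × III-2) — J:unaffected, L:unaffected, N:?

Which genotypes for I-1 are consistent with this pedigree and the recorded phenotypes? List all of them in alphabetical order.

J/I-1 un ·: JJ|Jj
J/I-2 un ·: JJ|Jj
J/II-1 un I-1×I-2: JJ|Jj
J/II-2 un ·: JJ|Jj
J/III-1 un II-1×II-2: JJ|Jj
J/III-2 un ·: JJ|Jj
J/IV-1 un III-1×III-2: JJ|Jj
J/IV-2 un III-1×III-2: JJ|Jj
J/IV-3 un III-1×III-2: JJ|Jj
⇒ J over [I-1,I-2,II-1,II-2,III-1,III-2,IV-1,IV-2,IV-3]: 286 consistent
L/I-1 ? ·: LL|Ll
L/I-2 aff ·: ll
L/II-1 un I-1×I-2: Ll
L/II-2 un ·: Ll
L/III-1 aff II-1×II-2: ll
L/III-2 ? ·: Ll
L/IV-1 aff III-1×III-2: ll
L/IV-2 aff III-1×III-2: ll
L/IV-3 un III-1×III-2: Ll
⇒ L over [I-1,I-2,II-1,II-2,III-1,III-2,IV-1,IV-2,IV-3]: 2 consistent
N/I-1 aff ·: nn
N/I-2 un ·: Nn
N/II-1 aff I-1×I-2: nn
N/II-2 un ·: NN|Nn
N/III-1 ? II-1×II-2: Nn|nn
N/III-2 un ·: NN|Nn
N/IV-1 un III-1×III-2: NN|Nn
N/IV-2 un III-1×III-2: NN|Nn
N/IV-3 ? III-1×III-2: NN|Nn|nn
⇒ N over [I-1,I-2,II-1,II-2,III-1,III-2,IV-1,IV-2,IV-3]: 43 consistent

I-1 ∈ {JJ LL nn, JJ Ll nn, Jj LL nn, Jj Ll nn}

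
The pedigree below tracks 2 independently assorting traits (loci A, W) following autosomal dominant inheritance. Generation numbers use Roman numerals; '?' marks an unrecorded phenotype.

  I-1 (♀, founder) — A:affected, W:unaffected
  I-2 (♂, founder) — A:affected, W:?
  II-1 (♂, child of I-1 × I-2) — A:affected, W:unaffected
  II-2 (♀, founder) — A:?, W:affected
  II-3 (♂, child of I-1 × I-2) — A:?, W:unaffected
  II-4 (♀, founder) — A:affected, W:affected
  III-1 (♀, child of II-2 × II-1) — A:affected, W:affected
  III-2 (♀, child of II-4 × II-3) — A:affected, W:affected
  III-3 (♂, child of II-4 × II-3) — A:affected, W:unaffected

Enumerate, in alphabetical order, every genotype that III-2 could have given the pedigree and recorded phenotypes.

A/I-1 aff ·: Aa|AA
A/I-2 aff ·: Aa|AA
A/II-1 aff I-1×I-2: Aa|AA
A/II-2 ? ·: aa|Aa|AA
A/II-3 ? I-1×I-2: aa|Aa|AA
A/II-4 aff ·: Aa|AA
A/III-1 aff II-2×II-1: Aa|AA
A/III-2 aff II-4×II-3: Aa|AA
A/III-3 aff II-4×II-3: Aa|AA
⇒ A over [I-1,I-2,II-1,II-2,II-3,II-4,III-1,III-2,III-3]: 389 consistent
W/I-1 un ·: ww
W/I-2 ? ·: ww|Ww
W/II-1 un I-1×I-2: ww
W/II-2 aff ·: Ww|WW
W/II-3 un I-1×I-2: ww
W/II-4 aff ·: Ww
W/III-1 aff II-2×II-1: Ww
W/III-2 aff II-4×II-3: Ww
W/III-3 un II-4×II-3: ww
⇒ W over [I-1,I-2,II-1,II-2,II-3,II-4,III-1,III-2,III-3]: 4 consistent

III-2 ∈ {AA Ww, Aa Ww}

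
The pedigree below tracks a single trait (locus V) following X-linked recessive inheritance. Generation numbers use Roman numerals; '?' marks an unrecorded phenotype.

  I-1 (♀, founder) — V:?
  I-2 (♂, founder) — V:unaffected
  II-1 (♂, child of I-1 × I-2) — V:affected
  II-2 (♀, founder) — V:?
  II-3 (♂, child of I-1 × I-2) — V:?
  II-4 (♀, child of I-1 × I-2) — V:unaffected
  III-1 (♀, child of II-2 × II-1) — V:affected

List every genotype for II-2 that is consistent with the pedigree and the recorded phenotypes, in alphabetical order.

V/I-1 ? ·: X^VX^v|X^vX^v
V/I-2 un ·: X^VY
V/II-1 aff I-1×I-2: X^vY
V/II-2 ? ·: X^VX^v|X^vX^v
V/II-3 ? I-1×I-2: X^VY|X^vY
V/II-4 un I-1×I-2: X^VX^V|X^VX^v
V/III-1 aff II-2×II-1: X^vX^v
⇒ V over [I-1,I-2,II-1,II-2,II-3,II-4,III-1]: 10 consistent

II-2 ∈ {X^VX^v, X^vX^v}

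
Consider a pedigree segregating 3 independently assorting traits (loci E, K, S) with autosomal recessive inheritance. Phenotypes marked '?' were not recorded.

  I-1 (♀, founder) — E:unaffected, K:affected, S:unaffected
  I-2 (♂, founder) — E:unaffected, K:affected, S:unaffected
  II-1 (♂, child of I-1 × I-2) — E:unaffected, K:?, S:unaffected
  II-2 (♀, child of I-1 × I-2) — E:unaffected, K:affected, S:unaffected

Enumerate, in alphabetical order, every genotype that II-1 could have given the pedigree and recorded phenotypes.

II-1 ∈ {EE kk SS, EE kk Ss, Ee kk SS, Ee kk Ss}

E/I-1 un ·: EE|Ee
E/I-2 un ·: EE|Ee
E/II-1 un I-1×I-2: EE|Ee
E/II-2 un I-1×I-2: EE|Ee
⇒ E over [I-1,I-2,II-1,II-2]: 13 consistent
K/I-1 aff ·: kk
K/I-2 aff ·: kk
K/II-1 ? I-1×I-2: kk
K/II-2 aff I-1×I-2: kk
⇒ K over [I-1,I-2,II-1,II-2]: 1 consistent
S/I-1 un ·: SS|Ss
S/I-2 un ·: SS|Ss
S/II-1 un I-1×I-2: SS|Ss
S/II-2 un I-1×I-2: SS|Ss
⇒ S over [I-1,I-2,II-1,II-2]: 13 consistent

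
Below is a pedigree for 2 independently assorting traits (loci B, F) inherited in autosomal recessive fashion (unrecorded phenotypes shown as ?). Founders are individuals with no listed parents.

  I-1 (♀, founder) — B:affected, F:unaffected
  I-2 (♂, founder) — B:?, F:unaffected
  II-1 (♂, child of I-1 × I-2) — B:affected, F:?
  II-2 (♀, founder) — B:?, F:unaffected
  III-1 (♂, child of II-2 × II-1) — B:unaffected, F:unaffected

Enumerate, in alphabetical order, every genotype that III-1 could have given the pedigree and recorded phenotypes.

B/I-1 aff ·: bb
B/I-2 ? ·: Bb|bb
B/II-1 aff I-1×I-2: bb
B/II-2 ? ·: BB|Bb
B/III-1 un II-2×II-1: Bb
⇒ B over [I-1,I-2,II-1,II-2,III-1]: 4 consistent
F/I-1 un ·: FF|Ff
F/I-2 un ·: FF|Ff
F/II-1 ? I-1×I-2: FF|Ff|ff
F/II-2 un ·: FF|Ff
F/III-1 un II-2×II-1: FF|Ff
⇒ F over [I-1,I-2,II-1,II-2,III-1]: 26 consistent

III-1 ∈ {Bb FF, Bb Ff}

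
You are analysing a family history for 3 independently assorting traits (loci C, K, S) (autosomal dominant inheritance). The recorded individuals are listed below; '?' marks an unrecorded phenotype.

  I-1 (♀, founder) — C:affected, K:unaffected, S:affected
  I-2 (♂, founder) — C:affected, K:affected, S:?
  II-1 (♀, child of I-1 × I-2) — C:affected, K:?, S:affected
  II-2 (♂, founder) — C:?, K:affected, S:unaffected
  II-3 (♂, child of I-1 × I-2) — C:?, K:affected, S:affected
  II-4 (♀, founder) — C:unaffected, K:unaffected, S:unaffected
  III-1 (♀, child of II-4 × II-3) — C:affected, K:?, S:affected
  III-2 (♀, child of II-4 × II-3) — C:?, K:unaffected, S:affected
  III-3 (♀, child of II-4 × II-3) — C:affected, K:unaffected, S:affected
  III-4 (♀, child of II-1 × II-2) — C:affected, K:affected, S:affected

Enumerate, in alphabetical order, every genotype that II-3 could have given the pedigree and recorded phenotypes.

II-3 ∈ {CC Kk SS, CC Kk Ss, Cc Kk SS, Cc Kk Ss}

C/I-1 aff ·: Cc|CC
C/I-2 aff ·: Cc|CC
C/II-1 aff I-1×I-2: Cc|CC
C/II-2 ? ·: cc|Cc|CC
C/II-3 ? I-1×I-2: Cc|CC
C/II-4 un ·: cc
C/III-1 aff II-4×II-3: Cc
C/III-2 ? II-4×II-3: cc|Cc
C/III-3 aff II-4×II-3: Cc
C/III-4 aff II-1×II-2: Cc|CC
⇒ C over [I-1,I-2,II-1,II-2,II-3,II-4,III-1,III-2,III-3,III-4]: 85 consistent
K/I-1 un ·: kk
K/I-2 aff ·: Kk|KK
K/II-1 ? I-1×I-2: kk|Kk
K/II-2 aff ·: Kk|KK
K/II-3 aff I-1×I-2: Kk
K/II-4 un ·: kk
K/III-1 ? II-4×II-3: kk|Kk
K/III-2 un II-4×II-3: kk
K/III-3 un II-4×II-3: kk
K/III-4 aff II-1×II-2: Kk|KK
⇒ K over [I-1,I-2,II-1,II-2,II-3,II-4,III-1,III-2,III-3,III-4]: 20 consistent
S/I-1 aff ·: Ss|SS
S/I-2 ? ·: ss|Ss|SS
S/II-1 aff I-1×I-2: Ss|SS
S/II-2 un ·: ss
S/II-3 aff I-1×I-2: Ss|SS
S/II-4 un ·: ss
S/III-1 aff II-4×II-3: Ss
S/III-2 aff II-4×II-3: Ss
S/III-3 aff II-4×II-3: Ss
S/III-4 aff II-1×II-2: Ss
⇒ S over [I-1,I-2,II-1,II-2,II-3,II-4,III-1,III-2,III-3,III-4]: 15 consistent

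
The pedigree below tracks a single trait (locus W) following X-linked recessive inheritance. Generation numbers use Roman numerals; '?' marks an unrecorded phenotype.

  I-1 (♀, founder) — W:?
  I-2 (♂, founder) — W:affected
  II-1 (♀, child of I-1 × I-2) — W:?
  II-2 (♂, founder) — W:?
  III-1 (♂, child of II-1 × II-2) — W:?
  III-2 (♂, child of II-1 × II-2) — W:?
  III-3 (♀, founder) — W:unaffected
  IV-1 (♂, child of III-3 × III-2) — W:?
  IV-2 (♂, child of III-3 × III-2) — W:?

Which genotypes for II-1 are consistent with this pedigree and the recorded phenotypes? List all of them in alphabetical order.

W/I-1 ? ·: X^WX^W|X^WX^w|X^wX^w
W/I-2 aff ·: X^wY
W/II-1 ? I-1×I-2: X^WX^w|X^wX^w
W/II-2 ? ·: X^WY|X^wY
W/III-1 ? II-1×II-2: X^WY|X^wY
W/III-2 ? II-1×II-2: X^WY|X^wY
W/III-3 un ·: X^WX^W|X^WX^w
W/IV-1 ? III-3×III-2: X^WY|X^wY
W/IV-2 ? III-3×III-2: X^WY|X^wY
⇒ W over [I-1,I-2,II-1,II-2,III-1,III-2,III-3,IV-1,IV-2]: 100 consistent

II-1 ∈ {X^WX^w, X^wX^w}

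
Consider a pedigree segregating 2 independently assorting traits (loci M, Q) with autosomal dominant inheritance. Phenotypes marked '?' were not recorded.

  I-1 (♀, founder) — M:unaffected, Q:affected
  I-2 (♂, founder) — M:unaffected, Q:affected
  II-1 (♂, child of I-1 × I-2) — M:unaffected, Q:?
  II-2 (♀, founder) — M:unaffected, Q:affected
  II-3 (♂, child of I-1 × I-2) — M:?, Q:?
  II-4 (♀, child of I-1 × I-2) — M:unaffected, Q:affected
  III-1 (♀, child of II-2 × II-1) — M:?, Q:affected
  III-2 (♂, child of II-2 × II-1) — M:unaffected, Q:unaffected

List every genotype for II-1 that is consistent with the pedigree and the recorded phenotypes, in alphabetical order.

II-1 ∈ {mm Qq, mm qq}

M/I-1 un ·: mm
M/I-2 un ·: mm
M/II-1 un I-1×I-2: mm
M/II-2 un ·: mm
M/II-3 ? I-1×I-2: mm
M/II-4 un I-1×I-2: mm
M/III-1 ? II-2×II-1: mm
M/III-2 un II-2×II-1: mm
⇒ M over [I-1,I-2,II-1,II-2,II-3,II-4,III-1,III-2]: 1 consistent
Q/I-1 aff ·: Qq|QQ
Q/I-2 aff ·: Qq|QQ
Q/II-1 ? I-1×I-2: qq|Qq
Q/II-2 aff ·: Qq
Q/II-3 ? I-1×I-2: qq|Qq|QQ
Q/II-4 aff I-1×I-2: Qq|QQ
Q/III-1 aff II-2×II-1: Qq|QQ
Q/III-2 un II-2×II-1: qq
⇒ Q over [I-1,I-2,II-1,II-2,II-3,II-4,III-1,III-2]: 34 consistent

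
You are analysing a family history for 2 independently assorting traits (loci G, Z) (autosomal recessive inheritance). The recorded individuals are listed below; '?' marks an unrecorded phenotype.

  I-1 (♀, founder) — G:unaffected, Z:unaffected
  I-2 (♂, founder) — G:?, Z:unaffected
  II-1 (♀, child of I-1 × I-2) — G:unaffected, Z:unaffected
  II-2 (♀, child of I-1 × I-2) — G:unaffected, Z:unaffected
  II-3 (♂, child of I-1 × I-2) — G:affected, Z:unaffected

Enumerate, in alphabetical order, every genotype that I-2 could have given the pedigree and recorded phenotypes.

I-2 ∈ {Gg ZZ, Gg Zz, gg ZZ, gg Zz}

G/I-1 un ·: Gg
G/I-2 ? ·: Gg|gg
G/II-1 un I-1×I-2: GG|Gg
G/II-2 un I-1×I-2: GG|Gg
G/II-3 aff I-1×I-2: gg
⇒ G over [I-1,I-2,II-1,II-2,II-3]: 5 consistent
Z/I-1 un ·: ZZ|Zz
Z/I-2 un ·: ZZ|Zz
Z/II-1 un I-1×I-2: ZZ|Zz
Z/II-2 un I-1×I-2: ZZ|Zz
Z/II-3 un I-1×I-2: ZZ|Zz
⇒ Z over [I-1,I-2,II-1,II-2,II-3]: 25 consistent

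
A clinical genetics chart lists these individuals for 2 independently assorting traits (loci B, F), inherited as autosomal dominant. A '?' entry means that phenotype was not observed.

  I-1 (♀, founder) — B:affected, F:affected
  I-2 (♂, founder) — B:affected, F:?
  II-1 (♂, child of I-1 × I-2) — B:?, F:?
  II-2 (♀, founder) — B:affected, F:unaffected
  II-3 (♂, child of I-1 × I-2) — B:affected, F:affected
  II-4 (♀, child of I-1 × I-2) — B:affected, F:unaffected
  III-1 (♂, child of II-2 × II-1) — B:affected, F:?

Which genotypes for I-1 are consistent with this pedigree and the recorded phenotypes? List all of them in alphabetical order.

I-1 ∈ {BB Ff, Bb Ff}

B/I-1 aff ·: Bb|BB
B/I-2 aff ·: Bb|BB
B/II-1 ? I-1×I-2: bb|Bb|BB
B/II-2 aff ·: Bb|BB
B/II-3 aff I-1×I-2: Bb|BB
B/II-4 aff I-1×I-2: Bb|BB
B/III-1 aff II-2×II-1: Bb|BB
⇒ B over [I-1,I-2,II-1,II-2,II-3,II-4,III-1]: 95 consistent
F/I-1 aff ·: Ff
F/I-2 ? ·: ff|Ff
F/II-1 ? I-1×I-2: ff|Ff|FF
F/II-2 un ·: ff
F/II-3 aff I-1×I-2: Ff|FF
F/II-4 un I-1×I-2: ff
F/III-1 ? II-2×II-1: ff|Ff
⇒ F over [I-1,I-2,II-1,II-2,II-3,II-4,III-1]: 11 consistent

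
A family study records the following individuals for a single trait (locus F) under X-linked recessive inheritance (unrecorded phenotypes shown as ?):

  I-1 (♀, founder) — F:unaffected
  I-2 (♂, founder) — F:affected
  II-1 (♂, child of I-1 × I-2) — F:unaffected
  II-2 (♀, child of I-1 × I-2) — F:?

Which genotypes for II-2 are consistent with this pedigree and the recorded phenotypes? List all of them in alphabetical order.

II-2 ∈ {X^FX^f, X^fX^f}

F/I-1 un ·: X^FX^F|X^FX^f
F/I-2 aff ·: X^fY
F/II-1 un I-1×I-2: X^FY
F/II-2 ? I-1×I-2: X^FX^f|X^fX^f
⇒ F over [I-1,I-2,II-1,II-2]: 3 consistent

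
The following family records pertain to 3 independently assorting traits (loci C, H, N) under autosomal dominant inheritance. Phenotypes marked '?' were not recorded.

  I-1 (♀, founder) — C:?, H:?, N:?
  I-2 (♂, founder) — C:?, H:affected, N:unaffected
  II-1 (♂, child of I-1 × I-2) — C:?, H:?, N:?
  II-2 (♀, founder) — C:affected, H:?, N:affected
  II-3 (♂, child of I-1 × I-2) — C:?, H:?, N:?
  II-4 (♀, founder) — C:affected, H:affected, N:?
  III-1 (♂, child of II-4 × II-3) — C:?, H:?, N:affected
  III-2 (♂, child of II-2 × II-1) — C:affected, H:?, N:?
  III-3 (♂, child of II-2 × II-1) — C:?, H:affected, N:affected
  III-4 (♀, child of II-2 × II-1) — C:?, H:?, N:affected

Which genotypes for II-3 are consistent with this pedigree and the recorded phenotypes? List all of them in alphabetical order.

C/I-1 ? ·: cc|Cc|CC
C/I-2 ? ·: cc|Cc|CC
C/II-1 ? I-1×I-2: cc|Cc|CC
C/II-2 aff ·: Cc|CC
C/II-3 ? I-1×I-2: cc|Cc|CC
C/II-4 aff ·: Cc|CC
C/III-1 ? II-4×II-3: cc|Cc|CC
C/III-2 aff II-2×II-1: Cc|CC
C/III-3 ? II-2×II-1: cc|Cc|CC
C/III-4 ? II-2×II-1: cc|Cc|CC
⇒ C over [I-1,I-2,II-1,II-2,II-3,II-4,III-1,III-2,III-3,III-4]: 1798 consistent
H/I-1 ? ·: hh|Hh|HH
H/I-2 aff ·: Hh|HH
H/II-1 ? I-1×I-2: hh|Hh|HH
H/II-2 ? ·: hh|Hh|HH
H/II-3 ? I-1×I-2: hh|Hh|HH
H/II-4 aff ·: Hh|HH
H/III-1 ? II-4×II-3: hh|Hh|HH
H/III-2 ? II-2×II-1: hh|Hh|HH
H/III-3 aff II-2×II-1: Hh|HH
H/III-4 ? II-2×II-1: hh|Hh|HH
⇒ H over [I-1,I-2,II-1,II-2,II-3,II-4,III-1,III-2,III-3,III-4]: 1595 consistent
N/I-1 ? ·: nn|Nn|NN
N/I-2 un ·: nn
N/II-1 ? I-1×I-2: nn|Nn
N/II-2 aff ·: Nn|NN
N/II-3 ? I-1×I-2: nn|Nn
N/II-4 ? ·: nn|Nn|NN
N/III-1 aff II-4×II-3: Nn|NN
N/III-2 ? II-2×II-1: nn|Nn|NN
N/III-3 aff II-2×II-1: Nn|NN
N/III-4 aff II-2×II-1: Nn|NN
⇒ N over [I-1,I-2,II-1,II-2,II-3,II-4,III-1,III-2,III-3,III-4]: 267 consistent

II-3 ∈ {CC HH Nn, CC HH nn, CC Hh Nn, CC Hh nn, CC hh Nn, CC hh nn, Cc HH Nn, Cc HH nn, Cc Hh Nn, Cc Hh nn, Cc hh Nn, Cc hh nn, cc HH Nn, cc HH nn, cc Hh Nn, cc Hh nn, cc hh Nn, cc hh nn}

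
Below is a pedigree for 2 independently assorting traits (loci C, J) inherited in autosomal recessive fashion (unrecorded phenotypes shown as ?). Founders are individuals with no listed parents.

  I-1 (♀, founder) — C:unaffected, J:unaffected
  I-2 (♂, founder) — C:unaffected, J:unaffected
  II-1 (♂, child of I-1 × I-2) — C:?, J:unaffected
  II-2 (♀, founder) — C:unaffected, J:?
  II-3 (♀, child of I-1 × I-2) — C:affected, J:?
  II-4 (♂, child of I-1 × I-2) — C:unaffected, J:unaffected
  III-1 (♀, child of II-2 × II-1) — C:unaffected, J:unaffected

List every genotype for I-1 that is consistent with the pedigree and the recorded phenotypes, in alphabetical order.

C/I-1 un ·: Cc
C/I-2 un ·: Cc
C/II-1 ? I-1×I-2: CC|Cc|cc
C/II-2 un ·: CC|Cc
C/II-3 aff I-1×I-2: cc
C/II-4 un I-1×I-2: CC|Cc
C/III-1 un II-2×II-1: CC|Cc
⇒ C over [I-1,I-2,II-1,II-2,II-3,II-4,III-1]: 18 consistent
J/I-1 un ·: JJ|Jj
J/I-2 un ·: JJ|Jj
J/II-1 un I-1×I-2: JJ|Jj
J/II-2 ? ·: JJ|Jj|jj
J/II-3 ? I-1×I-2: JJ|Jj|jj
J/II-4 un I-1×I-2: JJ|Jj
J/III-1 un II-2×II-1: JJ|Jj
⇒ J over [I-1,I-2,II-1,II-2,II-3,II-4,III-1]: 130 consistent

I-1 ∈ {Cc JJ, Cc Jj}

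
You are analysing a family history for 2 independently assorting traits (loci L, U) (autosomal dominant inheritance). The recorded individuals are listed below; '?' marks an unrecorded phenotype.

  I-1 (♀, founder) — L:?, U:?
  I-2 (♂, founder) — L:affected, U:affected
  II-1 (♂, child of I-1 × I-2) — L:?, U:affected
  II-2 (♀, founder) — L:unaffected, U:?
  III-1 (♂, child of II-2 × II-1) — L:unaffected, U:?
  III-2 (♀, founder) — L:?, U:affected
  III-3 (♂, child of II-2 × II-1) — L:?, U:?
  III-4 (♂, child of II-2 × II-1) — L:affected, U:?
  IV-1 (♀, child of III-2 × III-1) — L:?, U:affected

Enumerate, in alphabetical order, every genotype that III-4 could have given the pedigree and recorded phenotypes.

III-4 ∈ {Ll UU, Ll Uu, Ll uu}

L/I-1 ? ·: ll|Ll|LL
L/I-2 aff ·: Ll|LL
L/II-1 ? I-1×I-2: Ll
L/II-2 un ·: ll
L/III-1 un II-2×II-1: ll
L/III-2 ? ·: ll|Ll|LL
L/III-3 ? II-2×II-1: ll|Ll
L/III-4 aff II-2×II-1: Ll
L/IV-1 ? III-2×III-1: ll|Ll
⇒ L over [I-1,I-2,II-1,II-2,III-1,III-2,III-3,III-4,IV-1]: 40 consistent
U/I-1 ? ·: uu|Uu|UU
U/I-2 aff ·: Uu|UU
U/II-1 aff I-1×I-2: Uu|UU
U/II-2 ? ·: uu|Uu|UU
U/III-1 ? II-2×II-1: uu|Uu|UU
U/III-2 aff ·: Uu|UU
U/III-3 ? II-2×II-1: uu|Uu|UU
U/III-4 ? II-2×II-1: uu|Uu|UU
U/IV-1 aff III-2×III-1: Uu|UU
⇒ U over [I-1,I-2,II-1,II-2,III-1,III-2,III-3,III-4,IV-1]: 805 consistent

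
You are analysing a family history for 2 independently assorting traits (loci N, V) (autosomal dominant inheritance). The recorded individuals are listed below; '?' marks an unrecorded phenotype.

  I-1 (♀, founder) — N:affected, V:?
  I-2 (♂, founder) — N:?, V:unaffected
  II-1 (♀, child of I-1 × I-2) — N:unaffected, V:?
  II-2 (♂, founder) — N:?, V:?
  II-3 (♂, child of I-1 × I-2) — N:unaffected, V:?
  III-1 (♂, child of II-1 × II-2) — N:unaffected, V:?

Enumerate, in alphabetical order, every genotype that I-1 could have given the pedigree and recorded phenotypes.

I-1 ∈ {Nn VV, Nn Vv, Nn vv}

N/I-1 aff ·: Nn
N/I-2 ? ·: nn|Nn
N/II-1 un I-1×I-2: nn
N/II-2 ? ·: nn|Nn
N/II-3 un I-1×I-2: nn
N/III-1 un II-1×II-2: nn
⇒ N over [I-1,I-2,II-1,II-2,II-3,III-1]: 4 consistent
V/I-1 ? ·: vv|Vv|VV
V/I-2 un ·: vv
V/II-1 ? I-1×I-2: vv|Vv
V/II-2 ? ·: vv|Vv|VV
V/II-3 ? I-1×I-2: vv|Vv
V/III-1 ? II-1×II-2: vv|Vv|VV
⇒ V over [I-1,I-2,II-1,II-2,II-3,III-1]: 33 consistent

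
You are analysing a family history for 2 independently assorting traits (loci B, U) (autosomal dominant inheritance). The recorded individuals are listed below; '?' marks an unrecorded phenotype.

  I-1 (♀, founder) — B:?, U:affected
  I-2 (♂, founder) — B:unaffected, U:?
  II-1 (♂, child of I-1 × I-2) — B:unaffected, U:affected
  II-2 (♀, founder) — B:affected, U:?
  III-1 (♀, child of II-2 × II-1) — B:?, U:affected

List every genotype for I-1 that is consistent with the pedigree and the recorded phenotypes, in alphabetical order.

B/I-1 ? ·: bb|Bb
B/I-2 un ·: bb
B/II-1 un I-1×I-2: bb
B/II-2 aff ·: Bb|BB
B/III-1 ? II-2×II-1: bb|Bb
⇒ B over [I-1,I-2,II-1,II-2,III-1]: 6 consistent
U/I-1 aff ·: Uu|UU
U/I-2 ? ·: uu|Uu|UU
U/II-1 aff I-1×I-2: Uu|UU
U/II-2 ? ·: uu|Uu|UU
U/III-1 aff II-2×II-1: Uu|UU
⇒ U over [I-1,I-2,II-1,II-2,III-1]: 41 consistent

I-1 ∈ {Bb UU, Bb Uu, bb UU, bb Uu}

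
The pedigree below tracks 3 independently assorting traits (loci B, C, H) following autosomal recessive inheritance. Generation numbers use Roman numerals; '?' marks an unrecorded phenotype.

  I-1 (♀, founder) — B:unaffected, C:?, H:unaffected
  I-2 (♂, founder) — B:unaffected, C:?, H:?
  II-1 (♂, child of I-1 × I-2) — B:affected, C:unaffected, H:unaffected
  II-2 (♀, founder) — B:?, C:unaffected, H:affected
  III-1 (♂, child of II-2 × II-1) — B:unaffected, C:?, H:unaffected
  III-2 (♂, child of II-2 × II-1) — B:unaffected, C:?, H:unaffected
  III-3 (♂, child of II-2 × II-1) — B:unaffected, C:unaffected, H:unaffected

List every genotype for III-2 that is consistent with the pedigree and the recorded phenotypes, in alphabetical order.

III-2 ∈ {Bb CC Hh, Bb Cc Hh, Bb cc Hh}

B/I-1 un ·: Bb
B/I-2 un ·: Bb
B/II-1 aff I-1×I-2: bb
B/II-2 ? ·: BB|Bb
B/III-1 un II-2×II-1: Bb
B/III-2 un II-2×II-1: Bb
B/III-3 un II-2×II-1: Bb
⇒ B over [I-1,I-2,II-1,II-2,III-1,III-2,III-3]: 2 consistent
C/I-1 ? ·: CC|Cc|cc
C/I-2 ? ·: CC|Cc|cc
C/II-1 un I-1×I-2: CC|Cc
C/II-2 un ·: CC|Cc
C/III-1 ? II-2×II-1: CC|Cc|cc
C/III-2 ? II-2×II-1: CC|Cc|cc
C/III-3 un II-2×II-1: CC|Cc
⇒ C over [I-1,I-2,II-1,II-2,III-1,III-2,III-3]: 218 consistent
H/I-1 un ·: HH|Hh
H/I-2 ? ·: HH|Hh|hh
H/II-1 un I-1×I-2: HH|Hh
H/II-2 aff ·: hh
H/III-1 un II-2×II-1: Hh
H/III-2 un II-2×II-1: Hh
H/III-3 un II-2×II-1: Hh
⇒ H over [I-1,I-2,II-1,II-2,III-1,III-2,III-3]: 9 consistent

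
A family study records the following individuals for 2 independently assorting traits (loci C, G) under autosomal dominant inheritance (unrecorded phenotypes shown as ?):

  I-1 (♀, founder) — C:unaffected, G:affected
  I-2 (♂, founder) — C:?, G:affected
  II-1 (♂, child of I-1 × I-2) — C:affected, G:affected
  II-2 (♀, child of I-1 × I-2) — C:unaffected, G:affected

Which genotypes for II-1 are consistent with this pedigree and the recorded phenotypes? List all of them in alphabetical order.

II-1 ∈ {Cc GG, Cc Gg}

C/I-1 un ·: cc
C/I-2 ? ·: Cc
C/II-1 aff I-1×I-2: Cc
C/II-2 un I-1×I-2: cc
⇒ C over [I-1,I-2,II-1,II-2]: 1 consistent
G/I-1 aff ·: Gg|GG
G/I-2 aff ·: Gg|GG
G/II-1 aff I-1×I-2: Gg|GG
G/II-2 aff I-1×I-2: Gg|GG
⇒ G over [I-1,I-2,II-1,II-2]: 13 consistent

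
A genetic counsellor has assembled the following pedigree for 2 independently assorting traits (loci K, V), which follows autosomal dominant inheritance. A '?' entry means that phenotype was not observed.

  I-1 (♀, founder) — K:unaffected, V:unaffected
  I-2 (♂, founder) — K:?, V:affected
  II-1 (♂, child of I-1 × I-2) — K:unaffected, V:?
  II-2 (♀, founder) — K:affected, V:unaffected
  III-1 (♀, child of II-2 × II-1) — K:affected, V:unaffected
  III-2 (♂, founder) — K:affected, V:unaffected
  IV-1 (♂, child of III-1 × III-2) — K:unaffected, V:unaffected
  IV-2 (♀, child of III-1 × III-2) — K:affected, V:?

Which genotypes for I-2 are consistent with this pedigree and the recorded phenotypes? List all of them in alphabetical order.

I-2 ∈ {Kk VV, Kk Vv, kk VV, kk Vv}

K/I-1 un ·: kk
K/I-2 ? ·: kk|Kk
K/II-1 un I-1×I-2: kk
K/II-2 aff ·: Kk|KK
K/III-1 aff II-2×II-1: Kk
K/III-2 aff ·: Kk
K/IV-1 un III-1×III-2: kk
K/IV-2 aff III-1×III-2: Kk|KK
⇒ K over [I-1,I-2,II-1,II-2,III-1,III-2,IV-1,IV-2]: 8 consistent
V/I-1 un ·: vv
V/I-2 aff ·: Vv|VV
V/II-1 ? I-1×I-2: vv|Vv
V/II-2 un ·: vv
V/III-1 un II-2×II-1: vv
V/III-2 un ·: vv
V/IV-1 un III-1×III-2: vv
V/IV-2 ? III-1×III-2: vv
⇒ V over [I-1,I-2,II-1,II-2,III-1,III-2,IV-1,IV-2]: 3 consistent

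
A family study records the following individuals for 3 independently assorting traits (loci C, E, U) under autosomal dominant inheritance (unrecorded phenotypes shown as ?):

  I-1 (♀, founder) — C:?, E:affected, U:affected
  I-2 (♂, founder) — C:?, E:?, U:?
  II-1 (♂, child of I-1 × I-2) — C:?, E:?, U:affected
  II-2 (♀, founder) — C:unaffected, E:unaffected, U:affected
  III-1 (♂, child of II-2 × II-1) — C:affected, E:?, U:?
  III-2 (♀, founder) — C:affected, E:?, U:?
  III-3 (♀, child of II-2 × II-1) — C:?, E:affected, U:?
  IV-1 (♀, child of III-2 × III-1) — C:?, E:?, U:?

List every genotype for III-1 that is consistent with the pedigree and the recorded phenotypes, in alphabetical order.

C/I-1 ? ·: cc|Cc|CC
C/I-2 ? ·: cc|Cc|CC
C/II-1 ? I-1×I-2: Cc|CC
C/II-2 un ·: cc
C/III-1 aff II-2×II-1: Cc
C/III-2 aff ·: Cc|CC
C/III-3 ? II-2×II-1: cc|Cc
C/IV-1 ? III-2×III-1: cc|Cc|CC
⇒ C over [I-1,I-2,II-1,II-2,III-1,III-2,III-3,IV-1]: 90 consistent
E/I-1 aff ·: Ee|EE
E/I-2 ? ·: ee|Ee|EE
E/II-1 ? I-1×I-2: Ee|EE
E/II-2 un ·: ee
E/III-1 ? II-2×II-1: ee|Ee
E/III-2 ? ·: ee|Ee|EE
E/III-3 aff II-2×II-1: Ee
E/IV-1 ? III-2×III-1: ee|Ee|EE
⇒ E over [I-1,I-2,II-1,II-2,III-1,III-2,III-3,IV-1]: 83 consistent
U/I-1 aff ·: Uu|UU
U/I-2 ? ·: uu|Uu|UU
U/II-1 aff I-1×I-2: Uu|UU
U/II-2 aff ·: Uu|UU
U/III-1 ? II-2×II-1: uu|Uu|UU
U/III-2 ? ·: uu|Uu|UU
U/III-3 ? II-2×II-1: uu|Uu|UU
U/IV-1 ? III-2×III-1: uu|Uu|UU
⇒ U over [I-1,I-2,II-1,II-2,III-1,III-2,III-3,IV-1]: 439 consistent

III-1 ∈ {Cc Ee UU, Cc Ee Uu, Cc Ee uu, Cc ee UU, Cc ee Uu, Cc ee uu}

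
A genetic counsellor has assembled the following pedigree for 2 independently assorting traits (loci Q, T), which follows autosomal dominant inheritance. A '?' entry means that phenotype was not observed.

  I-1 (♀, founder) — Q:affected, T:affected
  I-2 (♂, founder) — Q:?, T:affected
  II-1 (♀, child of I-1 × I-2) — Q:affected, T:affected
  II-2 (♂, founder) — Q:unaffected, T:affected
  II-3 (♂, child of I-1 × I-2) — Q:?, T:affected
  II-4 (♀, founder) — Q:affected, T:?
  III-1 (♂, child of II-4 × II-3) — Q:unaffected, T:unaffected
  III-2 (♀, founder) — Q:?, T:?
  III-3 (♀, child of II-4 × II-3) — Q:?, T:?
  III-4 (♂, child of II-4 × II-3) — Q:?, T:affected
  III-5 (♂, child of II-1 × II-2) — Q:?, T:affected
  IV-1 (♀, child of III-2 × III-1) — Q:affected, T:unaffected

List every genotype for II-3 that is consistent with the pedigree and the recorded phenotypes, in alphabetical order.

Q/I-1 aff ·: Qq|QQ
Q/I-2 ? ·: qq|Qq|QQ
Q/II-1 aff I-1×I-2: Qq|QQ
Q/II-2 un ·: qq
Q/II-3 ? I-1×I-2: qq|Qq
Q/II-4 aff ·: Qq
Q/III-1 un II-4×II-3: qq
Q/III-2 ? ·: Qq|QQ
Q/III-3 ? II-4×II-3: qq|Qq|QQ
Q/III-4 ? II-4×II-3: qq|Qq|QQ
Q/III-5 ? II-1×II-2: qq|Qq
Q/IV-1 aff III-2×III-1: Qq
⇒ Q over [I-1,I-2,II-1,II-2,II-3,II-4,III-1,III-2,III-3,III-4,III-5,IV-1]: 274 consistent
T/I-1 aff ·: Tt|TT
T/I-2 aff ·: Tt|TT
T/II-1 aff I-1×I-2: Tt|TT
T/II-2 aff ·: Tt|TT
T/II-3 aff I-1×I-2: Tt
T/II-4 ? ·: tt|Tt
T/III-1 un II-4×II-3: tt
T/III-2 ? ·: tt|Tt
T/III-3 ? II-4×II-3: tt|Tt|TT
T/III-4 aff II-4×II-3: Tt|TT
T/III-5 aff II-1×II-2: Tt|TT
T/IV-1 un III-2×III-1: tt
⇒ T over [I-1,I-2,II-1,II-2,II-3,II-4,III-1,III-2,III-3,III-4,III-5,IV-1]: 336 consistent

II-3 ∈ {Qq Tt, qq Tt}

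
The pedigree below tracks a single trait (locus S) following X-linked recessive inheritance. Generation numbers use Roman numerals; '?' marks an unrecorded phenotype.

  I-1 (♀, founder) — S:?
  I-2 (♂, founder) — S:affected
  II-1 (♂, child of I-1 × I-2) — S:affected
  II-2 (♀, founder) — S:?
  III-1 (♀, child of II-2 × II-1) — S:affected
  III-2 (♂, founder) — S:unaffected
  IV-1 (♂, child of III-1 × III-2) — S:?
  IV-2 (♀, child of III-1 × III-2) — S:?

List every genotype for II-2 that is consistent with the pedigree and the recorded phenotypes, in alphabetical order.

II-2 ∈ {X^SX^s, X^sX^s}

S/I-1 ? ·: X^SX^s|X^sX^s
S/I-2 aff ·: X^sY
S/II-1 aff I-1×I-2: X^sY
S/II-2 ? ·: X^SX^s|X^sX^s
S/III-1 aff II-2×II-1: X^sX^s
S/III-2 un ·: X^SY
S/IV-1 ? III-1×III-2: X^sY
S/IV-2 ? III-1×III-2: X^SX^s
⇒ S over [I-1,I-2,II-1,II-2,III-1,III-2,IV-1,IV-2]: 4 consistent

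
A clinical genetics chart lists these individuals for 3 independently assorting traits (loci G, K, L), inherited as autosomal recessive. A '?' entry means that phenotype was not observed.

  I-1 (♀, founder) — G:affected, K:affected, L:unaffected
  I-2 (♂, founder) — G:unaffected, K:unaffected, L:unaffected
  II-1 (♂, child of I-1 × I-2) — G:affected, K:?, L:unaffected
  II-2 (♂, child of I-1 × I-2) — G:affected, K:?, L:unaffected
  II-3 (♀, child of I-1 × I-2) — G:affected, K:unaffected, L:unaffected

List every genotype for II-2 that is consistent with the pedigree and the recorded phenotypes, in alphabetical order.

II-2 ∈ {gg Kk LL, gg Kk Ll, gg kk LL, gg kk Ll}

G/I-1 aff ·: gg
G/I-2 un ·: Gg
G/II-1 aff I-1×I-2: gg
G/II-2 aff I-1×I-2: gg
G/II-3 aff I-1×I-2: gg
⇒ G over [I-1,I-2,II-1,II-2,II-3]: 1 consistent
K/I-1 aff ·: kk
K/I-2 un ·: KK|Kk
K/II-1 ? I-1×I-2: Kk|kk
K/II-2 ? I-1×I-2: Kk|kk
K/II-3 un I-1×I-2: Kk
⇒ K over [I-1,I-2,II-1,II-2,II-3]: 5 consistent
L/I-1 un ·: LL|Ll
L/I-2 un ·: LL|Ll
L/II-1 un I-1×I-2: LL|Ll
L/II-2 un I-1×I-2: LL|Ll
L/II-3 un I-1×I-2: LL|Ll
⇒ L over [I-1,I-2,II-1,II-2,II-3]: 25 consistent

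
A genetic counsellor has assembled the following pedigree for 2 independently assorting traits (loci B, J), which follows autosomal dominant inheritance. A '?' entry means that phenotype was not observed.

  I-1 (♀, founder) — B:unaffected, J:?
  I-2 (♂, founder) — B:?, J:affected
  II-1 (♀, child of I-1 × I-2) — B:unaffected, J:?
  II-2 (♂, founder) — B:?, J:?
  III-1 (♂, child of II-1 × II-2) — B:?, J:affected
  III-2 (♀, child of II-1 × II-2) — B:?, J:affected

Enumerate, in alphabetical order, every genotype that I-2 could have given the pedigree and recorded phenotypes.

B/I-1 un ·: bb
B/I-2 ? ·: bb|Bb
B/II-1 un I-1×I-2: bb
B/II-2 ? ·: bb|Bb|BB
B/III-1 ? II-1×II-2: bb|Bb
B/III-2 ? II-1×II-2: bb|Bb
⇒ B over [I-1,I-2,II-1,II-2,III-1,III-2]: 12 consistent
J/I-1 ? ·: jj|Jj|JJ
J/I-2 aff ·: Jj|JJ
J/II-1 ? I-1×I-2: jj|Jj|JJ
J/II-2 ? ·: jj|Jj|JJ
J/III-1 aff II-1×II-2: Jj|JJ
J/III-2 aff II-1×II-2: Jj|JJ
⇒ J over [I-1,I-2,II-1,II-2,III-1,III-2]: 73 consistent

I-2 ∈ {Bb JJ, Bb Jj, bb JJ, bb Jj}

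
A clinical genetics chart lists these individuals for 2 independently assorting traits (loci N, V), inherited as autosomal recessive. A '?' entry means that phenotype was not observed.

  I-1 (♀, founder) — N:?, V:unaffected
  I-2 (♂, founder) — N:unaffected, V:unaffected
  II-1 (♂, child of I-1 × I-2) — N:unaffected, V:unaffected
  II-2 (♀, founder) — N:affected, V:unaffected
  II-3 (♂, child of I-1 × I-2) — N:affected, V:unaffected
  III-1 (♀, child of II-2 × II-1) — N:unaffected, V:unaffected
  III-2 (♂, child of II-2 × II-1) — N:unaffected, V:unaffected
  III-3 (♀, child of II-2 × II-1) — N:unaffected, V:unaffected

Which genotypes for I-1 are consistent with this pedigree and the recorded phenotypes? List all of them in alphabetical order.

N/I-1 ? ·: Nn|nn
N/I-2 un ·: Nn
N/II-1 un I-1×I-2: NN|Nn
N/II-2 aff ·: nn
N/II-3 aff I-1×I-2: nn
N/III-1 un II-2×II-1: Nn
N/III-2 un II-2×II-1: Nn
N/III-3 un II-2×II-1: Nn
⇒ N over [I-1,I-2,II-1,II-2,II-3,III-1,III-2,III-3]: 3 consistent
V/I-1 un ·: VV|Vv
V/I-2 un ·: VV|Vv
V/II-1 un I-1×I-2: VV|Vv
V/II-2 un ·: VV|Vv
V/II-3 un I-1×I-2: VV|Vv
V/III-1 un II-2×II-1: VV|Vv
V/III-2 un II-2×II-1: VV|Vv
V/III-3 un II-2×II-1: VV|Vv
⇒ V over [I-1,I-2,II-1,II-2,II-3,III-1,III-2,III-3]: 159 consistent

I-1 ∈ {Nn VV, Nn Vv, nn VV, nn Vv}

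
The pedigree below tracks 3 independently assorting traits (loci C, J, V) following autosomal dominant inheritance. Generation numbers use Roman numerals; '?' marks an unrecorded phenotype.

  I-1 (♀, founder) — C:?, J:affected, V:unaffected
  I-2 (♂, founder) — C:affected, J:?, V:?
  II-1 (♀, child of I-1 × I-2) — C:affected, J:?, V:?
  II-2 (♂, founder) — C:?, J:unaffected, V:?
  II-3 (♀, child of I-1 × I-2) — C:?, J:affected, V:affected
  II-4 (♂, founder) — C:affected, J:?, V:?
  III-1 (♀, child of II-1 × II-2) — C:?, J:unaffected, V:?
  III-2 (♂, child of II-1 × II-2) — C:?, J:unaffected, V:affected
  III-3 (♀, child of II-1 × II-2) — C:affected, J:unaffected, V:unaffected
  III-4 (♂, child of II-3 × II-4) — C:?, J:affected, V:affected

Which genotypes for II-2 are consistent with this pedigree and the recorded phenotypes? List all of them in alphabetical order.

II-2 ∈ {CC jj Vv, CC jj vv, Cc jj Vv, Cc jj vv, cc jj Vv, cc jj vv}

C/I-1 ? ·: cc|Cc|CC
C/I-2 aff ·: Cc|CC
C/II-1 aff I-1×I-2: Cc|CC
C/II-2 ? ·: cc|Cc|CC
C/II-3 ? I-1×I-2: cc|Cc|CC
C/II-4 aff ·: Cc|CC
C/III-1 ? II-1×II-2: cc|Cc|CC
C/III-2 ? II-1×II-2: cc|Cc|CC
C/III-3 aff II-1×II-2: Cc|CC
C/III-4 ? II-3×II-4: cc|Cc|CC
⇒ C over [I-1,I-2,II-1,II-2,II-3,II-4,III-1,III-2,III-3,III-4]: 1500 consistent
J/I-1 aff ·: Jj|JJ
J/I-2 ? ·: jj|Jj|JJ
J/II-1 ? I-1×I-2: jj|Jj
J/II-2 un ·: jj
J/II-3 aff I-1×I-2: Jj|JJ
J/II-4 ? ·: jj|Jj|JJ
J/III-1 un II-1×II-2: jj
J/III-2 un II-1×II-2: jj
J/III-3 un II-1×II-2: jj
J/III-4 aff II-3×II-4: Jj|JJ
⇒ J over [I-1,I-2,II-1,II-2,II-3,II-4,III-1,III-2,III-3,III-4]: 51 consistent
V/I-1 un ·: vv
V/I-2 ? ·: Vv|VV
V/II-1 ? I-1×I-2: vv|Vv
V/II-2 ? ·: vv|Vv
V/II-3 aff I-1×I-2: Vv
V/II-4 ? ·: vv|Vv|VV
V/III-1 ? II-1×II-2: vv|Vv|VV
V/III-2 aff II-1×II-2: Vv|VV
V/III-3 un II-1×II-2: vv
V/III-4 aff II-3×II-4: Vv|VV
⇒ V over [I-1,I-2,II-1,II-2,II-3,II-4,III-1,III-2,III-3,III-4]: 90 consistent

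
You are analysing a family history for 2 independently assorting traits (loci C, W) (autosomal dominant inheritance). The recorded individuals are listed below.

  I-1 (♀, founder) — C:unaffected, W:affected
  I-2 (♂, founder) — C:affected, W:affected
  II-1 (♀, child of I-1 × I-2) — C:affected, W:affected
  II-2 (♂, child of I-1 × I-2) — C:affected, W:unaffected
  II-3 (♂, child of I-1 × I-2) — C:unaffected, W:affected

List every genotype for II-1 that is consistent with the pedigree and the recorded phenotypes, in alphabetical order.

II-1 ∈ {Cc WW, Cc Ww}

C/I-1 un ·: cc
C/I-2 aff ·: Cc
C/II-1 aff I-1×I-2: Cc
C/II-2 aff I-1×I-2: Cc
C/II-3 un I-1×I-2: cc
⇒ C over [I-1,I-2,II-1,II-2,II-3]: 1 consistent
W/I-1 aff ·: Ww
W/I-2 aff ·: Ww
W/II-1 aff I-1×I-2: Ww|WW
W/II-2 un I-1×I-2: ww
W/II-3 aff I-1×I-2: Ww|WW
⇒ W over [I-1,I-2,II-1,II-2,II-3]: 4 consistent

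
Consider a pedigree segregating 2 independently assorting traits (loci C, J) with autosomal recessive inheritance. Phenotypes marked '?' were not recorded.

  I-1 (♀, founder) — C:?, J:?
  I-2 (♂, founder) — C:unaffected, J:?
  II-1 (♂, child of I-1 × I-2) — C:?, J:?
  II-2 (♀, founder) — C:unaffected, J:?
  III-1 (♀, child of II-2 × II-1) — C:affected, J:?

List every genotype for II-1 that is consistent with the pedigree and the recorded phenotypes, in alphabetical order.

II-1 ∈ {Cc JJ, Cc Jj, Cc jj, cc JJ, cc Jj, cc jj}

C/I-1 ? ·: CC|Cc|cc
C/I-2 un ·: CC|Cc
C/II-1 ? I-1×I-2: Cc|cc
C/II-2 un ·: Cc
C/III-1 aff II-2×II-1: cc
⇒ C over [I-1,I-2,II-1,II-2,III-1]: 7 consistent
J/I-1 ? ·: JJ|Jj|jj
J/I-2 ? ·: JJ|Jj|jj
J/II-1 ? I-1×I-2: JJ|Jj|jj
J/II-2 ? ·: JJ|Jj|jj
J/III-1 ? II-2×II-1: JJ|Jj|jj
⇒ J over [I-1,I-2,II-1,II-2,III-1]: 81 consistent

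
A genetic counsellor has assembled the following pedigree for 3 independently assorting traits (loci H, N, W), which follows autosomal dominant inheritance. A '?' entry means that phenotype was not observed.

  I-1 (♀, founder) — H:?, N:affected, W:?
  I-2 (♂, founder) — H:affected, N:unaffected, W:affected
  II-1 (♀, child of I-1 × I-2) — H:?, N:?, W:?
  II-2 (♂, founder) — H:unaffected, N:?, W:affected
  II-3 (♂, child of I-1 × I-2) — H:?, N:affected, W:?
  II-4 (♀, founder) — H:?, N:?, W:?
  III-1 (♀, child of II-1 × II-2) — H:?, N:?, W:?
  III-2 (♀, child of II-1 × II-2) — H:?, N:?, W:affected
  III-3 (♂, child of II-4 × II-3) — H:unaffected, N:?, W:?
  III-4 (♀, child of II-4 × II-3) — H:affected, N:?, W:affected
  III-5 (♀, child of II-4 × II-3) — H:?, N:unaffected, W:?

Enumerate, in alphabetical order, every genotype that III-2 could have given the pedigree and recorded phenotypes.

H/I-1 ? ·: hh|Hh|HH
H/I-2 aff ·: Hh|HH
H/II-1 ? I-1×I-2: hh|Hh|HH
H/II-2 un ·: hh
H/II-3 ? I-1×I-2: hh|Hh
H/II-4 ? ·: hh|Hh
H/III-1 ? II-1×II-2: hh|Hh
H/III-2 ? II-1×II-2: hh|Hh
H/III-3 un II-4×II-3: hh
H/III-4 aff II-4×II-3: Hh|HH
H/III-5 ? II-4×II-3: hh|Hh|HH
⇒ H over [I-1,I-2,II-1,II-2,II-3,II-4,III-1,III-2,III-3,III-4,III-5]: 222 consistent
N/I-1 aff ·: Nn|NN
N/I-2 un ·: nn
N/II-1 ? I-1×I-2: nn|Nn
N/II-2 ? ·: nn|Nn|NN
N/II-3 aff I-1×I-2: Nn
N/II-4 ? ·: nn|Nn
N/III-1 ? II-1×II-2: nn|Nn|NN
N/III-2 ? II-1×II-2: nn|Nn|NN
N/III-3 ? II-4×II-3: nn|Nn|NN
N/III-4 ? II-4×II-3: nn|Nn|NN
N/III-5 un II-4×II-3: nn
⇒ N over [I-1,I-2,II-1,II-2,II-3,II-4,III-1,III-2,III-3,III-4,III-5]: 520 consistent
W/I-1 ? ·: ww|Ww|WW
W/I-2 aff ·: Ww|WW
W/II-1 ? I-1×I-2: ww|Ww|WW
W/II-2 aff ·: Ww|WW
W/II-3 ? I-1×I-2: ww|Ww|WW
W/II-4 ? ·: ww|Ww|WW
W/III-1 ? II-1×II-2: ww|Ww|WW
W/III-2 aff II-1×II-2: Ww|WW
W/III-3 ? II-4×II-3: ww|Ww|WW
W/III-4 aff II-4×II-3: Ww|WW
W/III-5 ? II-4×II-3: ww|Ww|WW
⇒ W over [I-1,I-2,II-1,II-2,II-3,II-4,III-1,III-2,III-3,III-4,III-5]: 2815 consistent

III-2 ∈ {Hh NN WW, Hh NN Ww, Hh Nn WW, Hh Nn Ww, Hh nn WW, Hh nn Ww, hh NN WW, hh NN Ww, hh Nn WW, hh Nn Ww, hh nn WW, hh nn Ww}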